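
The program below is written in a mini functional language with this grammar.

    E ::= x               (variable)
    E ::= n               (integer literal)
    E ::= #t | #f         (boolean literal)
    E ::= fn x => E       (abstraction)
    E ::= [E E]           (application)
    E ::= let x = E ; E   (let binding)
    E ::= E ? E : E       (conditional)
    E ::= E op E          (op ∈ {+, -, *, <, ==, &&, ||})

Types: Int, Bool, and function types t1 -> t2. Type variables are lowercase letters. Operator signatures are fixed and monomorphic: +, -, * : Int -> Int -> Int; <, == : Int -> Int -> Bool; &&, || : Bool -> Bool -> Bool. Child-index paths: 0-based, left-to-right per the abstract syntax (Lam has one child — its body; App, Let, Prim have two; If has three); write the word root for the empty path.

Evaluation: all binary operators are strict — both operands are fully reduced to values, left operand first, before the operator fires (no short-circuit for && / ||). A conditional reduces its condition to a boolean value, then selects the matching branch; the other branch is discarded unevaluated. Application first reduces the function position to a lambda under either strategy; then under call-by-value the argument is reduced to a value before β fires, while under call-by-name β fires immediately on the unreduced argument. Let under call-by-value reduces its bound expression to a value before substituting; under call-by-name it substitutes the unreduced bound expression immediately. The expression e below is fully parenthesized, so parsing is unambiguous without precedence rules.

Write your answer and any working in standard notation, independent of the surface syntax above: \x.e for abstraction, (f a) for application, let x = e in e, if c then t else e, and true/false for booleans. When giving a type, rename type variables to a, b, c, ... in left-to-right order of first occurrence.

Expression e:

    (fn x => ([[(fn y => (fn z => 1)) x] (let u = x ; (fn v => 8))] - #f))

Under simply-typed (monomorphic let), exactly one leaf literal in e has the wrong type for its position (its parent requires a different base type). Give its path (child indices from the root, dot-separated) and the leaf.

Answer: 0.1 : false

Derivation:
\z._ : c -> Int
\y._ : b -> c -> Int
x : a
  unify b -> c -> Int ~ a -> d
  unify b ~ a
  unify c -> Int ~ d
_ _ : c -> Int
x : a
let u : a
\v._ : e -> Int
  unify c -> Int ~ (e -> Int) -> f
  unify c ~ e -> Int
  unify Int ~ f
_ _ : Int
  unify Int ~ Int
  unify Bool ~ Int
  FAIL: mismatch Bool ~ Int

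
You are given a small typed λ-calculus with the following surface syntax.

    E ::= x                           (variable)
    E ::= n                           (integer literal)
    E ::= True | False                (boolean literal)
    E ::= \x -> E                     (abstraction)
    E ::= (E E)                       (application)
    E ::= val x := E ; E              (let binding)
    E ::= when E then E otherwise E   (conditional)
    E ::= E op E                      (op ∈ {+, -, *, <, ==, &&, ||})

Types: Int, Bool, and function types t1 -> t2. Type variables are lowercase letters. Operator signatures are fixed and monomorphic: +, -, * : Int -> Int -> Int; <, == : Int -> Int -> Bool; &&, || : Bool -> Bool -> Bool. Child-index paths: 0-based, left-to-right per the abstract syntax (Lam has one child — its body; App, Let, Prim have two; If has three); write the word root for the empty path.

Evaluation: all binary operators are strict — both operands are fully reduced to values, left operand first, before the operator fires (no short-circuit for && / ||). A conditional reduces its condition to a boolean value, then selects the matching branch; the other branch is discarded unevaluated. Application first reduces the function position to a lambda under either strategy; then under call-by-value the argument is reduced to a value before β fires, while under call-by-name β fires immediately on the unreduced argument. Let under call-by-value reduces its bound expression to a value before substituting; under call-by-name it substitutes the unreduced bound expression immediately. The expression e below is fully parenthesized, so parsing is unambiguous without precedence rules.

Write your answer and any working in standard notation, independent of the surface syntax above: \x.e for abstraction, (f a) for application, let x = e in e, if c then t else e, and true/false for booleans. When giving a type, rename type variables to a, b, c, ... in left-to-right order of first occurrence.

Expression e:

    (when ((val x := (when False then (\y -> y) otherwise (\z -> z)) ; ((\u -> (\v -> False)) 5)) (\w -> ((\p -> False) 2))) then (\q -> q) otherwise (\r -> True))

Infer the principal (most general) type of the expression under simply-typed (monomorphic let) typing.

Answer: Bool -> Bool

Derivation:
  unify Bool ~ Bool
y : a
\y._ : a -> a
z : b
\z._ : b -> b
  unify a -> a ~ b -> b
  unify a ~ b
  unify b ~ b
let x : b -> b
\v._ : d -> Bool
\u._ : c -> d -> Bool
  unify c -> d -> Bool ~ Int -> e
  unify c ~ Int
  unify d -> Bool ~ e
_ _ : d -> Bool
\p._ : g -> Bool
  unify g -> Bool ~ Int -> h
  unify g ~ Int
  unify Bool ~ h
_ _ : Bool
\w._ : f -> Bool
  unify d -> Bool ~ (f -> Bool) -> i
  unify d ~ f -> Bool
  unify Bool ~ i
_ _ : Bool
  unify Bool ~ Bool
q : j
\q._ : j -> j
\r._ : k -> Bool
  unify j -> j ~ k -> Bool
  unify j ~ k
  unify k ~ Bool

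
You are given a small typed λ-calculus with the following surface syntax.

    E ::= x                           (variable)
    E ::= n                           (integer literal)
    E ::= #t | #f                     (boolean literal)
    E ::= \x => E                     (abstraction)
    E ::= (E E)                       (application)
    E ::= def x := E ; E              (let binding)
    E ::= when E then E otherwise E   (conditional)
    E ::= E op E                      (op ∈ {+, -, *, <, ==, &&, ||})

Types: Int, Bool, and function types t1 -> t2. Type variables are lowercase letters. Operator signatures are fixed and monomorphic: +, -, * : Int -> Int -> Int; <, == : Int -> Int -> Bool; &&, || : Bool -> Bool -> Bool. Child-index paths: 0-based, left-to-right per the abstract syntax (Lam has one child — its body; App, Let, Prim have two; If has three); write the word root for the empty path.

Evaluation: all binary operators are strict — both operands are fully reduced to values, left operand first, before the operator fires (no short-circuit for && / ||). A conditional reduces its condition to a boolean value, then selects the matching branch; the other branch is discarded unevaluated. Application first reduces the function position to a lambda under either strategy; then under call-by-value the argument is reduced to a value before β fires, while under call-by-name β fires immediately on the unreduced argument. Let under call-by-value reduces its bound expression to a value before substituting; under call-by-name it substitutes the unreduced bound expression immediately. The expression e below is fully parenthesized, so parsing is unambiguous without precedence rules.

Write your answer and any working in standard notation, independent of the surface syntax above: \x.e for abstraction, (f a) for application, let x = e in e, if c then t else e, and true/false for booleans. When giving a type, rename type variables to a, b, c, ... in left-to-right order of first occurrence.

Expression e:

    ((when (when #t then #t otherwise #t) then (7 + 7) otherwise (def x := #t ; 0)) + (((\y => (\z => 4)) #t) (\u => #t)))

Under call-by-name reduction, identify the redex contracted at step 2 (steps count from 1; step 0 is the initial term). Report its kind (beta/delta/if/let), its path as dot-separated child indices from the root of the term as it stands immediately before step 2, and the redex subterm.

Trace:
step 0: ((if (if true then true else true) then (7 + 7) else (let x = true in 0)) + (((\y.(\z.4)) true) (\u.true)))
step 1: [if@0.0] ((if true then (7 + 7) else (let x = true in 0)) + (((\y.(\z.4)) true) (\u.true)))
step 2: [if@0] ((7 + 7) + (((\y.(\z.4)) true) (\u.true)))

Answer: if at 0 : (if true then (7 + 7) else (let x = true in 0))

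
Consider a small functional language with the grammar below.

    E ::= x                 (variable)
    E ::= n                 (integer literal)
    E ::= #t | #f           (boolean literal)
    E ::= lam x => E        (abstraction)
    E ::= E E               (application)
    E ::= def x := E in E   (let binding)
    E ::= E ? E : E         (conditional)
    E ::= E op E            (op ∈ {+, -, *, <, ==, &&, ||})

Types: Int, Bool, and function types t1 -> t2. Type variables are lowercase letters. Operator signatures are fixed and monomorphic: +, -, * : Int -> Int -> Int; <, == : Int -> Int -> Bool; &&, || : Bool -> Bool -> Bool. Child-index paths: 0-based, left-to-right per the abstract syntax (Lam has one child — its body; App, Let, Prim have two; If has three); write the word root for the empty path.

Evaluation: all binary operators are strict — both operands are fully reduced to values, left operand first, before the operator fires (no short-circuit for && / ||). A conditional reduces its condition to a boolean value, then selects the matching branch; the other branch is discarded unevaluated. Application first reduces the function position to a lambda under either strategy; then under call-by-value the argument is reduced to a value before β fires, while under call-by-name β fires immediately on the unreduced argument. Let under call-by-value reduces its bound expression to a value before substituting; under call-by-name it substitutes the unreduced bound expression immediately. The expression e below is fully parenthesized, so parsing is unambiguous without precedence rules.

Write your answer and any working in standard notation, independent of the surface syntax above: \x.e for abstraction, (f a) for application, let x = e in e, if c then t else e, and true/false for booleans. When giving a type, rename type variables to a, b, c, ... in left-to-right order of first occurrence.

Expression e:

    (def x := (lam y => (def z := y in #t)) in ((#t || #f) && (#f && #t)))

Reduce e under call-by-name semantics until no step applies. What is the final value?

Derivation:
step 0: (let x = (\y.(let z = y in true)) in ((true || false) && (false && true)))
step 1: [let@root] ((true || false) && (false && true))
step 2: [delta@0] (true && (false && true))
step 3: [delta@1] (true && false)
step 4: [delta@root] false

Answer: false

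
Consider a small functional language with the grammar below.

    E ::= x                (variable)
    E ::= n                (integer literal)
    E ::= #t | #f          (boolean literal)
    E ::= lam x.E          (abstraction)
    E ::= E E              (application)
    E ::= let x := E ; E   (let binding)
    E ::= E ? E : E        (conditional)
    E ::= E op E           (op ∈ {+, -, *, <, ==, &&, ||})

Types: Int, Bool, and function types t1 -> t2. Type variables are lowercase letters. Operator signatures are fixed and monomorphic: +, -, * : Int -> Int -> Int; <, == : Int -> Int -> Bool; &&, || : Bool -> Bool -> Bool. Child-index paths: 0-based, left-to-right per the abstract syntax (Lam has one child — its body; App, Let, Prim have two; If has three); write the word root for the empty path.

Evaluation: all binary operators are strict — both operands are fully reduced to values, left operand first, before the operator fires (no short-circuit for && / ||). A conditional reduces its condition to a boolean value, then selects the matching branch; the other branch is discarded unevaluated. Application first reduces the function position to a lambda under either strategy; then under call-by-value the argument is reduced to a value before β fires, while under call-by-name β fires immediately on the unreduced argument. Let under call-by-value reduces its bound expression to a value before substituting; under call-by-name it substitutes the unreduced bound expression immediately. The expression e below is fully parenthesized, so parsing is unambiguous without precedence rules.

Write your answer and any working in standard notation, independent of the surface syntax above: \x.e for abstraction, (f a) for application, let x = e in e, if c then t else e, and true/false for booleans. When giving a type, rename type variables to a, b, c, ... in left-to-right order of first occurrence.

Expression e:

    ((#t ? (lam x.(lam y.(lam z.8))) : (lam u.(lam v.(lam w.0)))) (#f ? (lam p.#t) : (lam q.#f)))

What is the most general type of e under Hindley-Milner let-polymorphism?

Answer: a -> b -> Int

Derivation:
  unify Bool ~ Bool
\z._ : c -> Int
\y._ : b -> c -> Int
\x._ : a -> b -> c -> Int
\w._ : f -> Int
\v._ : e -> f -> Int
\u._ : d -> e -> f -> Int
  unify a -> b -> c -> Int ~ d -> e -> f -> Int
  unify a ~ d
  unify b -> c -> Int ~ e -> f -> Int
  unify b ~ e
  unify c -> Int ~ f -> Int
  unify c ~ f
  unify Int ~ Int
  unify Bool ~ Bool
\p._ : g -> Bool
\q._ : h -> Bool
  unify g -> Bool ~ h -> Bool
  unify g ~ h
  unify Bool ~ Bool
  unify d -> e -> f -> Int ~ (h -> Bool) -> i
  unify d ~ h -> Bool
  unify e -> f -> Int ~ i
_ _ : e -> f -> Int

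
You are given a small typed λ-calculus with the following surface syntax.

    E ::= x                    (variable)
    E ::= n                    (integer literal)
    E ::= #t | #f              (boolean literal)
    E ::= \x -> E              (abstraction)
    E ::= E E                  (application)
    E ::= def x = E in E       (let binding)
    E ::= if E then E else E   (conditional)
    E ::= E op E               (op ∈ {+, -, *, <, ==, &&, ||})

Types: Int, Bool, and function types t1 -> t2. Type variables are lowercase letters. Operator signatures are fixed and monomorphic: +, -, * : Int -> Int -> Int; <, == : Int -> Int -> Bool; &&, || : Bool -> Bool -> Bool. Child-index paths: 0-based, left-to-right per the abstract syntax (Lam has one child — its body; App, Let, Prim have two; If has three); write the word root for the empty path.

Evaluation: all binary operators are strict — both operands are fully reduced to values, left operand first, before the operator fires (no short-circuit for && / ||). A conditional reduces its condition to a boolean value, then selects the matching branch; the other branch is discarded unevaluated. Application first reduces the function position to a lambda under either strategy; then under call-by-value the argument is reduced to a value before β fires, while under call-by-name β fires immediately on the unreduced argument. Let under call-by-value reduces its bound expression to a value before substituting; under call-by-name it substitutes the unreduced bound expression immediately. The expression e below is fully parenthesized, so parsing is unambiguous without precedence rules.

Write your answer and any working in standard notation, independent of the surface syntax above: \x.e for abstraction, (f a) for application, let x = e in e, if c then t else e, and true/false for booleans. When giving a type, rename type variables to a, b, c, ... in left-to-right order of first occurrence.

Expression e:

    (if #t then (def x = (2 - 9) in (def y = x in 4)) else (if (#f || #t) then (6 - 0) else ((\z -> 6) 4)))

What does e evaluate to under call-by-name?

Answer: 4

Working:
step 0: (if true then (let x = (2 - 9) in (let y = x in 4)) else (if (false || true) then (6 - 0) else ((\z.6) 4)))
step 1: [if@root] (let x = (2 - 9) in (let y = x in 4))
step 2: [let@root] (let y = (2 - 9) in 4)
step 3: [let@root] 4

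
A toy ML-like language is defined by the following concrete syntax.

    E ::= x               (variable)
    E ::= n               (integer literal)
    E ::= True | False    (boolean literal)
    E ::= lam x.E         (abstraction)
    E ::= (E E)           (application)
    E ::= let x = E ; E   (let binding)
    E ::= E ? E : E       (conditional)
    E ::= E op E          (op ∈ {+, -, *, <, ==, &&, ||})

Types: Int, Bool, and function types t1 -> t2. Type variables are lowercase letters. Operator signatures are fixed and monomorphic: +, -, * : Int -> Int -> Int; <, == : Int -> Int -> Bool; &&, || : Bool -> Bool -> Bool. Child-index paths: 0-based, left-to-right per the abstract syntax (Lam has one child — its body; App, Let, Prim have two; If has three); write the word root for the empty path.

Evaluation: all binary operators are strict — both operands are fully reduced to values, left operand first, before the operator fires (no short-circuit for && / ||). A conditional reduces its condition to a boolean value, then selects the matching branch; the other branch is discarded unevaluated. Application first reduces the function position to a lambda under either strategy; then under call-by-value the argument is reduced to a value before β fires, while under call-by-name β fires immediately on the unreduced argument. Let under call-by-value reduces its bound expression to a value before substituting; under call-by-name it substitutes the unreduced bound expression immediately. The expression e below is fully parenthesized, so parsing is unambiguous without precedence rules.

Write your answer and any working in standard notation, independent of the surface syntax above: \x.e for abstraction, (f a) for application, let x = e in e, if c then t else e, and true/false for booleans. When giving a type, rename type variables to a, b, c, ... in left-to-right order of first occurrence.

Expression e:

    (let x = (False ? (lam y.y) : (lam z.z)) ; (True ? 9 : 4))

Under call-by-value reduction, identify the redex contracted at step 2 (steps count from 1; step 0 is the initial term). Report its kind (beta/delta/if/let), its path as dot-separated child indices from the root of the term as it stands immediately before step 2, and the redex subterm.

Answer: let at root : (let x = (\z.z) in (if true then 9 else 4))

Working:
step 0: (let x = (if false then (\y.y) else (\z.z)) in (if true then 9 else 4))
step 1: [if@0] (let x = (\z.z) in (if true then 9 else 4))
step 2: [let@root] (if true then 9 else 4)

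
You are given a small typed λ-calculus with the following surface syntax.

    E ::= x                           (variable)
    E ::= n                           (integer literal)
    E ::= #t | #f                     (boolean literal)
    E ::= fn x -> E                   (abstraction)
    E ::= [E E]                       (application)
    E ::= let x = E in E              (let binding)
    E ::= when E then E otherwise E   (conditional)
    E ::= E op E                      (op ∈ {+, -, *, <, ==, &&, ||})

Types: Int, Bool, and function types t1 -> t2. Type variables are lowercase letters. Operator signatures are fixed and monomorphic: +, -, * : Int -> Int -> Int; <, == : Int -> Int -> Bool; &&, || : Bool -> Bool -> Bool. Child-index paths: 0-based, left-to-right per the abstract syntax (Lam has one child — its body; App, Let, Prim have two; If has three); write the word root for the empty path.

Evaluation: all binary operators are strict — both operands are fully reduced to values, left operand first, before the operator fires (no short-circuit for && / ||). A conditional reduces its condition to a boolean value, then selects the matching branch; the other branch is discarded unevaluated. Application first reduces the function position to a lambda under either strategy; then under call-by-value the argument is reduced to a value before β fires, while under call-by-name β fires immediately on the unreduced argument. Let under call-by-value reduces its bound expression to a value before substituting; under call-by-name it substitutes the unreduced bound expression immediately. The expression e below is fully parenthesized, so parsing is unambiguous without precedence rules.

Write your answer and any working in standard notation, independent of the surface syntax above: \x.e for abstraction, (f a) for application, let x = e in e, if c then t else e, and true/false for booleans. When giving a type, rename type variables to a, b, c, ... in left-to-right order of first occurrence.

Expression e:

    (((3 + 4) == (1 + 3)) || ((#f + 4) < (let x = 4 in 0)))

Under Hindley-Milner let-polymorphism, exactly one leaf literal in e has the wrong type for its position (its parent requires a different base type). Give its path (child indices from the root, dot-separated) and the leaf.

Working:
  unify Int ~ Int
  unify Int ~ Int
  unify Int ~ Int
  unify Int ~ Int
  unify Int ~ Int
  unify Int ~ Int
  unify Bool ~ Bool
  unify Bool ~ Int
  FAIL: mismatch Bool ~ Int

Answer: 1.0.0 : false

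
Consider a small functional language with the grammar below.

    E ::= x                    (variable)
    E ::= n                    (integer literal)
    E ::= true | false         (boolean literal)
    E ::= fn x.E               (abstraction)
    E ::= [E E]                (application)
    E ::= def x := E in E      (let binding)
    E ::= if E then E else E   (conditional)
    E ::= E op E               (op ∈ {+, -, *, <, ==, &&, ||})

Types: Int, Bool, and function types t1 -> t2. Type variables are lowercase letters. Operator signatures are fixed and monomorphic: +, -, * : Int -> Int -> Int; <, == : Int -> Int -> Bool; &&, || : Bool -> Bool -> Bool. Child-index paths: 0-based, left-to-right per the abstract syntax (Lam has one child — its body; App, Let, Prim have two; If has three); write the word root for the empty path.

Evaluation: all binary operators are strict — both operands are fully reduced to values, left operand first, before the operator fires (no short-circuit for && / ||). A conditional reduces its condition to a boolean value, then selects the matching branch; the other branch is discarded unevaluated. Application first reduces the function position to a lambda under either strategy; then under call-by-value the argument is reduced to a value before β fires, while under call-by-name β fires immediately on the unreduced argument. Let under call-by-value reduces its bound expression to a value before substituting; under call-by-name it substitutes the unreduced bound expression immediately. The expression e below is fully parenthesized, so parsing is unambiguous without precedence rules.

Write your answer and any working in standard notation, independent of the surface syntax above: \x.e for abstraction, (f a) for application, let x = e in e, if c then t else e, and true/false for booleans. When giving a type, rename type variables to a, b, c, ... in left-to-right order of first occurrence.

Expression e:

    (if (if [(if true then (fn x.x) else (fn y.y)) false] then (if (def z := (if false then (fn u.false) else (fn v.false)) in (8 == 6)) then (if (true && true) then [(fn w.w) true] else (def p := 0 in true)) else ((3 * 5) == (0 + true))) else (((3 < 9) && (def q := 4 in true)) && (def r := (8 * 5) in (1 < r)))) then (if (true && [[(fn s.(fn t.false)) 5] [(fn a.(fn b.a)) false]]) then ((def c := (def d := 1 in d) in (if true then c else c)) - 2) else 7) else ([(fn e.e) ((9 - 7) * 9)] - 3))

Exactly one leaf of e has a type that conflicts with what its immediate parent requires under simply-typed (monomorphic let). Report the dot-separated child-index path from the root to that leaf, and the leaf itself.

Answer: 0.1.2.1.1 : true

Trace:
  unify Bool ~ Bool
x : a
\x._ : a -> a
y : b
\y._ : b -> b
  unify a -> a ~ b -> b
  unify a ~ b
  unify b ~ b
  unify b -> b ~ Bool -> c
  unify b ~ Bool
  unify Bool ~ c
_ _ : Bool
  unify Bool ~ Bool
  unify Bool ~ Bool
\u._ : d -> Bool
\v._ : e -> Bool
  unify d -> Bool ~ e -> Bool
  unify d ~ e
  unify Bool ~ Bool
let z : e -> Bool
  unify Int ~ Int
  unify Int ~ Int
  unify Bool ~ Bool
  unify Bool ~ Bool
  unify Bool ~ Bool
  unify Bool ~ Bool
w : f
\w._ : f -> f
  unify f -> f ~ Bool -> g
  unify f ~ Bool
  unify Bool ~ g
_ _ : Bool
let p : Int
  unify Bool ~ Bool
  unify Int ~ Int
  unify Int ~ Int
  unify Int ~ Int
  unify Int ~ Int
  unify Bool ~ Int
  FAIL: mismatch Bool ~ Int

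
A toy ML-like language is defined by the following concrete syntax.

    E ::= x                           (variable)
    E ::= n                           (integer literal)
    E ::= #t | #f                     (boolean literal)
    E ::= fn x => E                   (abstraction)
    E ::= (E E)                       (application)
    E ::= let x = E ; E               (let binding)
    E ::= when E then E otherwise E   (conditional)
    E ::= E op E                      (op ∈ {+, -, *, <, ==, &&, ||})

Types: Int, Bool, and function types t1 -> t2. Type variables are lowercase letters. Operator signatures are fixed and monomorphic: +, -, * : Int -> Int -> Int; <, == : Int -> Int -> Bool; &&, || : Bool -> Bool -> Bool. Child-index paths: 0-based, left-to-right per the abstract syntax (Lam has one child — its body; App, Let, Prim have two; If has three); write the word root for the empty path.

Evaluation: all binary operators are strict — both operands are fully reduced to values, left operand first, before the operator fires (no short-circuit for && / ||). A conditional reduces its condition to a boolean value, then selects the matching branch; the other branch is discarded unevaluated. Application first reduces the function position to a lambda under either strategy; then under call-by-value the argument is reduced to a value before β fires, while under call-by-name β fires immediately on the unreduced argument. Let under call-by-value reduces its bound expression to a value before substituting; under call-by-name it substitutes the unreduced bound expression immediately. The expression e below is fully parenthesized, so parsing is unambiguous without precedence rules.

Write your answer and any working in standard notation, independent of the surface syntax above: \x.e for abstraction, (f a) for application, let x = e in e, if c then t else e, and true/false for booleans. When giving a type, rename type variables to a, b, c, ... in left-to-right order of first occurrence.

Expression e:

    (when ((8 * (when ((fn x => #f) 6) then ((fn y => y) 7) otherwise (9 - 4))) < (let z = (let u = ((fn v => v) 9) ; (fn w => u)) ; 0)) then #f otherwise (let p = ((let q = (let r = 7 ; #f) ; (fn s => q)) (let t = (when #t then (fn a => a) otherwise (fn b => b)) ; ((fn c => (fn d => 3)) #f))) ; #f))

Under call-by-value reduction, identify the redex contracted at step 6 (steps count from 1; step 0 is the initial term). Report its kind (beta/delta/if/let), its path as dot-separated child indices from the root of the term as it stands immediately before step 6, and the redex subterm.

Answer: let at 0.1.0 : (let u = 9 in (\w.u))

Working:
step 0: (if ((8 * (if ((\x.false) 6) then ((\y.y) 7) else (9 - 4))) < (let z = (let u = ((\v.v) 9) in (\w.u)) in 0)) then false else (let p = ((let q = (let r = 7 in false) in (\s.q)) (let t = (if true then (\a.a) else (\b.b)) in ((\c.(\d.3)) false))) in false))
step 1: [beta@0.0.1.0] (if ((8 * (if false then ((\y.y) 7) else (9 - 4))) < (let z = (let u = ((\v.v) 9) in (\w.u)) in 0)) then false else (let p = ((let q = (let r = 7 in false) in (\s.q)) (let t = (if true then (\a.a) else (\b.b)) in ((\c.(\d.3)) false))) in false))
step 2: [if@0.0.1] (if ((8 * (9 - 4)) < (let z = (let u = ((\v.v) 9) in (\w.u)) in 0)) then false else (let p = ((let q = (let r = 7 in false) in (\s.q)) (let t = (if true then (\a.a) else (\b.b)) in ((\c.(\d.3)) false))) in false))
step 3: [delta@0.0.1] (if ((8 * 5) < (let z = (let u = ((\v.v) 9) in (\w.u)) in 0)) then false else (let p = ((let q = (let r = 7 in false) in (\s.q)) (let t = (if true then (\a.a) else (\b.b)) in ((\c.(\d.3)) false))) in false))
step 4: [delta@0.0] (if (40 < (let z = (let u = ((\v.v) 9) in (\w.u)) in 0)) then false else (let p = ((let q = (let r = 7 in false) in (\s.q)) (let t = (if true then (\a.a) else (\b.b)) in ((\c.(\d.3)) false))) in false))
step 5: [beta@0.1.0.0] (if (40 < (let z = (let u = 9 in (\w.u)) in 0)) then false else (let p = ((let q = (let r = 7 in false) in (\s.q)) (let t = (if true then (\a.a) else (\b.b)) in ((\c.(\d.3)) false))) in false))
step 6: [let@0.1.0] (if (40 < (let z = (\w.9) in 0)) then false else (let p = ((let q = (let r = 7 in false) in (\s.q)) (let t = (if true then (\a.a) else (\b.b)) in ((\c.(\d.3)) false))) in false))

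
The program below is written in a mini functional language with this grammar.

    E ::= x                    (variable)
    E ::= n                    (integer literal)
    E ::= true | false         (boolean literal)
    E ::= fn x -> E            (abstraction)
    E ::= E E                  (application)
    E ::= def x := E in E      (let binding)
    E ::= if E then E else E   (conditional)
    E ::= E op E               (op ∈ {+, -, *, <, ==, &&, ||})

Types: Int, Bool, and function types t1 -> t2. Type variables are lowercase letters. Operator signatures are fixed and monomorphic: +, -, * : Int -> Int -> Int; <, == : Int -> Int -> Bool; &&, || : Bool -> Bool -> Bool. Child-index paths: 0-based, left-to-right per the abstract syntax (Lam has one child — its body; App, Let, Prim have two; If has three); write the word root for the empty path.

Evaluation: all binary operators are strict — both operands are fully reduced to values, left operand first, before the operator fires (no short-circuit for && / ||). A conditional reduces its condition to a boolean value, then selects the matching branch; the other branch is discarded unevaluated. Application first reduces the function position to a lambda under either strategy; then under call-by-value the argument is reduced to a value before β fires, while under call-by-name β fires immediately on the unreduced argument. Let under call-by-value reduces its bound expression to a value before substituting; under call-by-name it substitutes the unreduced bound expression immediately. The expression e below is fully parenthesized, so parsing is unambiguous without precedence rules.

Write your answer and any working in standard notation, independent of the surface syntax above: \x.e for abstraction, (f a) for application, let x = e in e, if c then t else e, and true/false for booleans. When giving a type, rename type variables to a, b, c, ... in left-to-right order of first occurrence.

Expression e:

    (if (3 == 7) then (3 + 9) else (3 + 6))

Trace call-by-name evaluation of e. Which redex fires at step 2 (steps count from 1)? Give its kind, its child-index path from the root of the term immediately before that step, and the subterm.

Derivation:
step 0: (if (3 == 7) then (3 + 9) else (3 + 6))
step 1: [delta@0] (if false then (3 + 9) else (3 + 6))
step 2: [if@root] (3 + 6)

Answer: if at root : (if false then (3 + 9) else (3 + 6))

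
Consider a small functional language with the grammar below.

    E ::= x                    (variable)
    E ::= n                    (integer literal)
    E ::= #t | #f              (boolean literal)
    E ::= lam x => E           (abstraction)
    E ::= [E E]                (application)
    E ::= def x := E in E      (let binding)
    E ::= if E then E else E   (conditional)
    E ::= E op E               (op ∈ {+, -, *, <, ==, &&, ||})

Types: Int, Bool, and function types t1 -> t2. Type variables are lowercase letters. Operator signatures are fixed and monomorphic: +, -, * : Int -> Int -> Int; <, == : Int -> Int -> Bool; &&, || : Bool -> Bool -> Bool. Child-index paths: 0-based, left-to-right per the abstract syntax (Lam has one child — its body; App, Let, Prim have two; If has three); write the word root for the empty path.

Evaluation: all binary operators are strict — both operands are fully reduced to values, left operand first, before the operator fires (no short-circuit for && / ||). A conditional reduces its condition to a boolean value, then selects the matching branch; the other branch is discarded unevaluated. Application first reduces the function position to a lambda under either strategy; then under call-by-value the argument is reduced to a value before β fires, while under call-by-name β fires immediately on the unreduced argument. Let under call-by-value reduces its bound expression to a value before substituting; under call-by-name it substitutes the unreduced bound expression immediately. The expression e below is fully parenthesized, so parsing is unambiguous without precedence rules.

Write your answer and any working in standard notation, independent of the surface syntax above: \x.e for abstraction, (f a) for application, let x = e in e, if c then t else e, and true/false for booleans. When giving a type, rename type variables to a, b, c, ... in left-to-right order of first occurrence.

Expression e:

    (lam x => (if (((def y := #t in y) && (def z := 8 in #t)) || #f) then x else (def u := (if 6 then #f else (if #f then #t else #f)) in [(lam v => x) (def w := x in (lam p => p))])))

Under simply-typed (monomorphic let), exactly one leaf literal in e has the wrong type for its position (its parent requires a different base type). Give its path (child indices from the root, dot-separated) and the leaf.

Derivation:
let y : Bool
y : Bool
  unify Bool ~ Bool
let z : Int
  unify Bool ~ Bool
  unify Bool ~ Bool
  unify Bool ~ Bool
  unify Bool ~ Bool
x : a
  unify Int ~ Bool
  FAIL: mismatch Int ~ Bool

Answer: 0.2.0.0 : 6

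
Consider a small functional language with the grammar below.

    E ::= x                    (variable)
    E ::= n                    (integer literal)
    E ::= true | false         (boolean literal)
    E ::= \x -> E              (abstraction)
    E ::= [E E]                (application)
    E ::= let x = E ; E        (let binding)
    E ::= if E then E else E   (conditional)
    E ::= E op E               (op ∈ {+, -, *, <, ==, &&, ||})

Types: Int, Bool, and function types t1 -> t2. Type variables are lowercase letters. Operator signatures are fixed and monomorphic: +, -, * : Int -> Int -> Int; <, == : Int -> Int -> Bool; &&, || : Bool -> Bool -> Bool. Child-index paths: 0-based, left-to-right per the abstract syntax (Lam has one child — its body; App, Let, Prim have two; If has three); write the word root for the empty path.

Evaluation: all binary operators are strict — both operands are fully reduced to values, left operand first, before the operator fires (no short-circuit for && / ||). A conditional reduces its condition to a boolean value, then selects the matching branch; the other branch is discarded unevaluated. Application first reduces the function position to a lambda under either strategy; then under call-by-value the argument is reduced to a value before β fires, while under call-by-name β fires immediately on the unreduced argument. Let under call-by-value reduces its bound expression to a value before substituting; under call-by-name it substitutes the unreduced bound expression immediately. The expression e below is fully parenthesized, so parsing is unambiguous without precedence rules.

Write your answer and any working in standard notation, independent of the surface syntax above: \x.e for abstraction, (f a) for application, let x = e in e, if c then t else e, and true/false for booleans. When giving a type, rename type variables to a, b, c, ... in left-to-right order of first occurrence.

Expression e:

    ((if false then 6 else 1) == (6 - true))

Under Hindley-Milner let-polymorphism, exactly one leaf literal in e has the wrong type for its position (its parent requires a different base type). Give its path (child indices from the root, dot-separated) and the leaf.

Working:
  unify Bool ~ Bool
  unify Int ~ Int
  unify Int ~ Int
  unify Int ~ Int
  unify Bool ~ Int
  FAIL: mismatch Bool ~ Int

Answer: 1.1 : true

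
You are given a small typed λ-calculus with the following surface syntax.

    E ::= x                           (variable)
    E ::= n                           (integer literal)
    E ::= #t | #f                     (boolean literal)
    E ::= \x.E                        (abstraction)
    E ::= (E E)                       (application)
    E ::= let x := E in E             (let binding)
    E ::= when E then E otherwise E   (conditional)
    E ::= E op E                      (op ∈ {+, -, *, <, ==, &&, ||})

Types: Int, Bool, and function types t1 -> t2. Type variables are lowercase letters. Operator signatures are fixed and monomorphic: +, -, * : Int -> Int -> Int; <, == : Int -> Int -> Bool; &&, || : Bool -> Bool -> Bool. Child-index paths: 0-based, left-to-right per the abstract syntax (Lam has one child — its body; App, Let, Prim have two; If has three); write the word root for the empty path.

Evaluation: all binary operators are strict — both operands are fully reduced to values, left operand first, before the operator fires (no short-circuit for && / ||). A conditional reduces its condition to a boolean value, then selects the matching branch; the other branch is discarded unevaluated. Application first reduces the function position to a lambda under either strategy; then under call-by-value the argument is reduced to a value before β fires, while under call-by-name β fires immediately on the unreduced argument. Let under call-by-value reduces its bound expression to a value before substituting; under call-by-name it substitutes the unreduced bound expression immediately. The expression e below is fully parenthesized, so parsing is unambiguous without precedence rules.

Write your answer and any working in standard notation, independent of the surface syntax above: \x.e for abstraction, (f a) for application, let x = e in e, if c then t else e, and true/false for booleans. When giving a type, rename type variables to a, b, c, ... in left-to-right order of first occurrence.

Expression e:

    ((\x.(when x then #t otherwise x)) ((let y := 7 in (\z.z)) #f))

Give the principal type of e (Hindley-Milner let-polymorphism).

Answer: Bool

Working:
x : a
  unify a ~ Bool
x : Bool
  unify Bool ~ Bool
\x._ : Bool -> Bool
let y : Int
z : b
\z._ : b -> b
  unify b -> b ~ Bool -> c
  unify b ~ Bool
  unify Bool ~ c
_ _ : Bool
  unify Bool -> Bool ~ Bool -> d
  unify Bool ~ Bool
  unify Bool ~ d
_ _ : Bool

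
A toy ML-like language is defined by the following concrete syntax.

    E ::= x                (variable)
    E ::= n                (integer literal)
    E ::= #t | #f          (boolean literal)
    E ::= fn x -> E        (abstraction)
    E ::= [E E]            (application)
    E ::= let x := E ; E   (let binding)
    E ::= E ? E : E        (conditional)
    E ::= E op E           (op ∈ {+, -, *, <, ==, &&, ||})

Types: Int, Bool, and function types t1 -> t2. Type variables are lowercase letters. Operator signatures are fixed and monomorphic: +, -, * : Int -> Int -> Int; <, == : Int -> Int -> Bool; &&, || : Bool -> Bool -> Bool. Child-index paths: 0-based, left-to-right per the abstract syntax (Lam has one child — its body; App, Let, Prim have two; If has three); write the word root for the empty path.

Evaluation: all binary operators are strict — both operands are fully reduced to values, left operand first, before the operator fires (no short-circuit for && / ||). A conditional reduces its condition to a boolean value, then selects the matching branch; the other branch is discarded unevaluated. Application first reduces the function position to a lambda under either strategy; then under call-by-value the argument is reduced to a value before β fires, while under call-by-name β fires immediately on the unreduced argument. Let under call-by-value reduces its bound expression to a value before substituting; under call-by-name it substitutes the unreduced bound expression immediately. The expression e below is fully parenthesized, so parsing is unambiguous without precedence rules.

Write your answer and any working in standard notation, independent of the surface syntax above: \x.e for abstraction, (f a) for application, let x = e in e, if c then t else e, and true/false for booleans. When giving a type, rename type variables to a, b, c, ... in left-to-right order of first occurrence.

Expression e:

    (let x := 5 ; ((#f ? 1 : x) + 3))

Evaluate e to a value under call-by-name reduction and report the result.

Answer: 8

Trace:
step 0: (let x = 5 in ((if false then 1 else x) + 3))
step 1: [let@root] ((if false then 1 else 5) + 3)
step 2: [if@0] (5 + 3)
step 3: [delta@root] 8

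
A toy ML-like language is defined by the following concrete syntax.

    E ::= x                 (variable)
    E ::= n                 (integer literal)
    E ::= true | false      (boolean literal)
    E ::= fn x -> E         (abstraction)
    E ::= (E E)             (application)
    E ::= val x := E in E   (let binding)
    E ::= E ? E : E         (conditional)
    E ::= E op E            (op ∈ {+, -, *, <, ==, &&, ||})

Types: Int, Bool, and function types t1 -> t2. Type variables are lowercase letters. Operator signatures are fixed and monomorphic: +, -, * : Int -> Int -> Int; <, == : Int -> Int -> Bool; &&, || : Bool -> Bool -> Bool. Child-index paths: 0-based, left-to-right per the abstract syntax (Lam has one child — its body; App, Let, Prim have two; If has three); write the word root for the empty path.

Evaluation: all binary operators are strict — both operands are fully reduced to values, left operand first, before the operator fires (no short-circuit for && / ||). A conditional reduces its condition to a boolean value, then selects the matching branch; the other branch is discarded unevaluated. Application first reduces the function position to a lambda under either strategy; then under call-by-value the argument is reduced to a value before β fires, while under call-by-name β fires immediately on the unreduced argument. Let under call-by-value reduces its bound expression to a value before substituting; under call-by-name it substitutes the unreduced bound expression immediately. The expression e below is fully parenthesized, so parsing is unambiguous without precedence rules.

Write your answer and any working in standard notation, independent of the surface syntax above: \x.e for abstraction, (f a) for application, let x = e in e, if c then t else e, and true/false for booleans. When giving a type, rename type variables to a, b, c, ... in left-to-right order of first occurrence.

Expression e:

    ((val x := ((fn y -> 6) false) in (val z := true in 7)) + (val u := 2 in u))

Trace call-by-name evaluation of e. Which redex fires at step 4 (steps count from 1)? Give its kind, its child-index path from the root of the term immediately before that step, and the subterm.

Working:
step 0: ((let x = ((\y.6) false) in (let z = true in 7)) + (let u = 2 in u))
step 1: [let@0] ((let z = true in 7) + (let u = 2 in u))
step 2: [let@0] (7 + (let u = 2 in u))
step 3: [let@1] (7 + 2)
step 4: [delta@root] 9

Answer: delta at root : (7 + 2)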